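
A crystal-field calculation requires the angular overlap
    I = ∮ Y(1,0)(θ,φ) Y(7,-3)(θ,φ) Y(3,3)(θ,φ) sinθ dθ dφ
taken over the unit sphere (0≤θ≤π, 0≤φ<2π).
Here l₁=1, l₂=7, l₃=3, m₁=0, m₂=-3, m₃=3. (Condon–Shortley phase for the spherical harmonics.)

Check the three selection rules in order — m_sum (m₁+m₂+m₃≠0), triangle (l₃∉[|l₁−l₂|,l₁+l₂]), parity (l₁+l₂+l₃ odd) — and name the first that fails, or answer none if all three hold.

azimuthal sum: 0 − 3 + 3 = 0  ✓
6 ≤ 3 ≤ 8 (triangle on l)  ✗
L = 1 + 7 + 3 = 11 (odd)

triangle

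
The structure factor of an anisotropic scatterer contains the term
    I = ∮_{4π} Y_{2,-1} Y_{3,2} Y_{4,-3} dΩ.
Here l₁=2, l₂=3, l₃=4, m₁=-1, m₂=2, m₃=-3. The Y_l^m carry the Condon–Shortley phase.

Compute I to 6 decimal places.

0.000000

m-sum = -1 + 2 − 3 = -2 ≠ 0 ⇒ I = 0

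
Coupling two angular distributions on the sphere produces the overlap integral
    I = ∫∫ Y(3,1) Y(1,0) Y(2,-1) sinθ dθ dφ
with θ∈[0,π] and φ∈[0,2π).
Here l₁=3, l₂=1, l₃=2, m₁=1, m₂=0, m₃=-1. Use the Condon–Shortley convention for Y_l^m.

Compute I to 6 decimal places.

m-sum 0 ✓  L=6 even ✓  2≤2≤4 ✓
Π(2lᵢ+1) = 7×3×5 = 105
triangle coeff Δ(3,1,2) = 1/105
Σ_t [1,1]: t=1:−1/4 = -1/4
(3j)²=3/35 [(3 1 2; 0 0 0)], sign=-1
Σ_t [1,1]: t=1:−1/6 = -1/6
(3j)²=8/105 [(3 1 2; 1 0 -1)], sign=+1
⇒ 4πI² = 24/35
I = (-1)√(24/35/(4π)) = -0.23359668

-0.233597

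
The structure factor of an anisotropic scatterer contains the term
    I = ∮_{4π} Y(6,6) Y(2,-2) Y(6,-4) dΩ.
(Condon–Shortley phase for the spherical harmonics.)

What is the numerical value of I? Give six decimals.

-0.076075

m-sum 0 ✓  L=14 even ✓  4≤6≤8 ✓
Π(2lᵢ+1) = 13×5×13 = 845
triangle coeff Δ(6,2,6) = 1/90090
Σ_t [0,2]: t=0:+1/69120 t=1:−1/14400 t=2:+1/69120 = -7/172800
(3j)²=14/715 [(6 2 6; 0 0 0)], sign=-1
Σ_t [0,0]: t=0:+1/14515200 = 1/14515200
(3j)²=2/455 [(6 2 6; 6 -2 -4)], sign=+1
⇒ 4πI² = 4/55
I = (-1)√(4/55/(4π)) = -0.07607531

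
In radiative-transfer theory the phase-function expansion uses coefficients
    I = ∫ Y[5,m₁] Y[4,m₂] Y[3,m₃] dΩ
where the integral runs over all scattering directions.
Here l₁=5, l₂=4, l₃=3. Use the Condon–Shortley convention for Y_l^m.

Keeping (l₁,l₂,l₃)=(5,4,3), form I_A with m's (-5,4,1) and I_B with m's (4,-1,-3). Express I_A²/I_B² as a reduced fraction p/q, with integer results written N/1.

l's match ⇒ only the (l;m) 3-j factors differ between A and B.
A: triangle coeff Δ(5,4,3) = 1/180180; Σ_t [6,6]: t=6:+1/34560 = 1/34560; (3j)²=14/429 [(5 4 3; -5 4 1)], sign=+1
B: triangle coeff Δ(5,4,3) = 1/180180; Σ_t [1,1]: t=1:−1/5760 = -1/5760; (3j)²=9/286 [(5 4 3; 4 -1 -3)], sign=-1
I_A²/I_B² = (14/429)/(9/286) = 28/27

28/27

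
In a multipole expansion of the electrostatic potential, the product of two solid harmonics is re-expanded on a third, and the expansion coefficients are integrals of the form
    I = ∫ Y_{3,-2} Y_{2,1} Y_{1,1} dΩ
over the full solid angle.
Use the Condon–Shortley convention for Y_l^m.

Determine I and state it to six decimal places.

0.261169

Rules hold: Σm=0, L=6 even, 1≤1≤5.
N = 7·5·3 = 105
Δ = 4!·2!·0!/7! = 1/105
Racah Σ t=2..2: t=2:+1/4 = 1/4
⇒ 3j(3 2 1; 0 0 0)² = 3/35, sgn -1
Racah Σ t=3..3: t=3:−1/12 = -1/12
⇒ 3j(3 2 1; -2 1 1)² = 2/21, sgn -1
4πI² = N·(3j₀)²·(3jₘ)² = 6/7
I = +1·√(0.857143/4π) = 0.26116903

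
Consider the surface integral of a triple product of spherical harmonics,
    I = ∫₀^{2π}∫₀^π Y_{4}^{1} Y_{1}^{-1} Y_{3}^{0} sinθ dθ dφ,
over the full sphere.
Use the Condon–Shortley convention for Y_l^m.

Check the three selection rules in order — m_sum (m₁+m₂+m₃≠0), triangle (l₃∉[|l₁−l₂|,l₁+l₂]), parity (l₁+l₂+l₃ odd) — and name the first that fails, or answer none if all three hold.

none

m₁+m₂+m₃ = 1 − 1 + 0 = 0  ✓
triangle: |4−1|=3 ≤ l₃=3 ≤ 4+1=5  ✓
parity: l₁+l₂+l₃ = 8 is even  ✓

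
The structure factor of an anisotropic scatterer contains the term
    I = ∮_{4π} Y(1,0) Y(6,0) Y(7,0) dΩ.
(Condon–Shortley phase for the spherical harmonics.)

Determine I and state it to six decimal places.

0.244927

m-sum 0 ✓  L=14 even ✓  5≤7≤7 ✓
Π(2lᵢ+1) = 3×13×15 = 585
triangle coeff Δ(1,6,7) = 1/1365
Σ_t [0,0]: t=0:+1/518400 = 1/518400
(3j)²=7/195 [(1 6 7; 0 0 0)], sign=-1
(m-triple is (0,0,0) — same symbol as above.)
⇒ 4πI² = 49/65
I = (+1)√(49/65/(4π)) = 0.24492687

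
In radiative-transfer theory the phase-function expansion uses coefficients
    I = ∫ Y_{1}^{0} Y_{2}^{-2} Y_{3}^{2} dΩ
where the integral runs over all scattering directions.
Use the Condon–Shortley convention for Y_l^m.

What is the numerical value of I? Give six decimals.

0.184674

Rules hold: Σm=0, L=6 even, 1≤3≤3.
N = 3·5·7 = 105
Δ = 0!·2!·4!/7! = 1/105
Racah Σ t=0..0: t=0:+1/4 = 1/4
⇒ 3j(1 2 3; 0 0 0)² = 3/35, sgn -1
Racah Σ t=0..0: t=0:+1/24 = 1/24
⇒ 3j(1 2 3; 0 -2 2)² = 1/21, sgn -1
4πI² = N·(3j₀)²·(3jₘ)² = 3/7
I = +1·√(0.428571/4π) = 0.18467439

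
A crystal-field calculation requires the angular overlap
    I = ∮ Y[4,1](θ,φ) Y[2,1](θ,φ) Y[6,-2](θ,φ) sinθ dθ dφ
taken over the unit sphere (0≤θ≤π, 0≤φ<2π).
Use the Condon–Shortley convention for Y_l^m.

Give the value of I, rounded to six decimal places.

Rules hold: Σm=0, L=12 even, 2≤6≤6.
N = 9·5·13 = 585
Δ = 0!·8!·4!/13! = 1/6435
Racah Σ t=0..0: t=0:+1/2304 = 1/2304
⇒ 3j(4 2 6; 0 0 0)² = 5/143, sgn +1
Racah Σ t=0..0: t=0:+1/4320 = 1/4320
⇒ 3j(4 2 6; 1 1 -2)² = 224/6435, sgn +1
4πI² = N·(3j₀)²·(3jₘ)² = 1120/1573
I = +1·√(0.712015/4π) = 0.23803440

0.238034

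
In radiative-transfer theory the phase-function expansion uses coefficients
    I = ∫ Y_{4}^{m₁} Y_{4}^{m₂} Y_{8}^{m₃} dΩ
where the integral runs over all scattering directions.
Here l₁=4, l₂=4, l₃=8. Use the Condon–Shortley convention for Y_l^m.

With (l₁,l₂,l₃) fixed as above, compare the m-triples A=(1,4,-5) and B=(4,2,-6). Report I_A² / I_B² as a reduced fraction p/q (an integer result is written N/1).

Shared (l₁,l₂,l₃)=(4,4,8): N and (l;000)² cancel in I_A²/I_B².
A: Δ = 0!·8!·8!/17! = 1/218790; Racah Σ t=0..0: t=0:+1/29030400 = 1/29030400; ⇒ 3j(4 4 8; 1 4 -5)² = 1/170, sgn -1
B: Δ = 0!·8!·8!/17! = 1/218790; Racah Σ t=0..0: t=0:+1/58060800 = 1/58060800; ⇒ 3j(4 4 8; 4 2 -6)² = 7/510, sgn +1
I_A²/I_B² = (1/170)/(7/510) = 3/7

3/7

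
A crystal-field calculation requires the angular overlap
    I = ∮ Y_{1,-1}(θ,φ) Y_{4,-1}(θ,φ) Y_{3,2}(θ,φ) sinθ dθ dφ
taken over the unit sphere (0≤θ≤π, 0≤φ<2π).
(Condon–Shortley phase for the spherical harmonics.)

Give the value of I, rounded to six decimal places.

-0.106622

m-sum 0 ✓  L=8 even ✓  3≤3≤5 ✓
Π(2lᵢ+1) = 3×9×7 = 189
triangle coeff Δ(1,4,3) = 1/252
Σ_t [1,1]: t=1:−1/36 = -1/36
(3j)²=4/63 [(1 4 3; 0 0 0)], sign=+1
Σ_t [2,2]: t=2:+1/240 = 1/240
(3j)²=1/84 [(1 4 3; -1 -1 2)], sign=-1
⇒ 4πI² = 1/7
I = (-1)√(1/7/(4π)) = -0.10662181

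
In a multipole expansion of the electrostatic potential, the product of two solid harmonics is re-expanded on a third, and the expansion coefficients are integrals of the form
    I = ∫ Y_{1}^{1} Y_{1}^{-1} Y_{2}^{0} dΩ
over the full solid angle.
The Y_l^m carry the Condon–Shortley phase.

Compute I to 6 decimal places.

0.126157

Rules hold: Σm=0, L=4 even, 0≤2≤2.
N = 3·3·5 = 45
Δ = 0!·2!·2!/5! = 1/30
Racah Σ t=0..0: t=0:+1/1 = 1/1
⇒ 3j(1 1 2; 0 0 0)² = 2/15, sgn +1
Racah Σ t=0..0: t=0:+1/4 = 1/4
⇒ 3j(1 1 2; 1 -1 0)² = 1/30, sgn +1
4πI² = N·(3j₀)²·(3jₘ)² = 1/5
I = +1·√(0.2/4π) = 0.12615663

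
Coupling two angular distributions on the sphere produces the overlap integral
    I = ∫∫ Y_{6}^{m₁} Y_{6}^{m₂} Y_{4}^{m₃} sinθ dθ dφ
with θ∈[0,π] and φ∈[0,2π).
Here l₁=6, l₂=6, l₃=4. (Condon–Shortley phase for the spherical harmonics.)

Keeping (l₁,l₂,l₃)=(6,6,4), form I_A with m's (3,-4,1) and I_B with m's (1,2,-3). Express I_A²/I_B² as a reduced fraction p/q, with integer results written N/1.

27/7

Same 6,6,4: normalisation and zero-m 3j drop out of the ratio.
A: Δ: 8! 4! 4! / 17! → 1/15315300; sum: t=0:+1/967680 t=1:−1/120960 t=2:+1/207360 = -1/414720; 3j²(6 6 4; 3 -4 1) = Δ·Π!·Σ² = 21/4862  (sign +1)
B: Δ: 8! 4! 4! / 17! → 1/15315300; sum: t=4:+1/82944 t=5:−1/103680 = 1/414720; 3j²(6 6 4; 1 2 -3) = Δ·Π!·Σ² = 49/43758  (sign -1)
I_A²/I_B² = (21/4862)/(49/43758) = 27/7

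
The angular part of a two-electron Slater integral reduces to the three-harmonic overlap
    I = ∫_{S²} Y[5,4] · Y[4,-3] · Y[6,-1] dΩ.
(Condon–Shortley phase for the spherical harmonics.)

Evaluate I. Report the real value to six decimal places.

0.000000

Σlᵢ=15 odd — θ-integrand is odd under cosθ→−cosθ; I=0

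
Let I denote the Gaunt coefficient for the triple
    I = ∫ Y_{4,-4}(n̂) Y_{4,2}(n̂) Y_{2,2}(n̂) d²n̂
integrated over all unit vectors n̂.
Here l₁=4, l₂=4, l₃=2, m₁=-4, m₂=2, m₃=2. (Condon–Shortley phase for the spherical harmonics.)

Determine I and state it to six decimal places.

Checks pass: Σm=0; 10 even; l₃=2∈[0,8].
(2·4+1)(2·4+1)(2·2+1) = 405
Δ: 6! 2! 2! / 11! → 1/13860
sum: t=2:+1/192 t=3:−1/36 t=4:+1/192 = -5/288
3j²(4 4 2; 0 0 0) = Δ·Π!·Σ² = 20/693  (sign -1)
sum: t=6:+1/2880 = 1/2880
3j²(4 4 2; -4 2 2) = Δ·Π!·Σ² = 2/165  (sign +1)
combine: 4πI² = 405·20/693·2/165 = 120/847
take √, sign -1: I = -0.10618031

-0.106180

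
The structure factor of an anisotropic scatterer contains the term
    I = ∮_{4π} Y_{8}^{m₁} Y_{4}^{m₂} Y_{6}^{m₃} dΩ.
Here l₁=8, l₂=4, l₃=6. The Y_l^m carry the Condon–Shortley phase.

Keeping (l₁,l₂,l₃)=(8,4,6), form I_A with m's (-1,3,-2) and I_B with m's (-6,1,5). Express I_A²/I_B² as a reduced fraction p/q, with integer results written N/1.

Same 8,4,6: normalisation and zero-m 3j drop out of the ratio.
A: Δ: 6! 10! 2! / 19! → 1/23279256; sum: t=5:−1/4147200 t=6:+1/21772800 = -17/87091200; 3j²(8 4 6; -1 3 -2) = Δ·Π!·Σ² = 119/8151  (sign -1)
B: Δ: 6! 10! 2! / 19! → 1/23279256; sum: t=4:+1/174182400 t=5:−1/87091200 = -1/174182400; 3j²(8 4 6; -6 1 5) = Δ·Π!·Σ² = 55/7752  (sign +1)
I_A²/I_B² = (119/8151)/(55/7752) = 16184/7865

16184/7865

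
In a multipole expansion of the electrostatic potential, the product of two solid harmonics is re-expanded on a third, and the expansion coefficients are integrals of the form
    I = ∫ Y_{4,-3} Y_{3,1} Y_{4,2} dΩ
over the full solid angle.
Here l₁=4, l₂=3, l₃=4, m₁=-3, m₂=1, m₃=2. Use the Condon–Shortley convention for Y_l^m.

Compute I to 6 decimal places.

l₁+l₂+l₃=11 is odd: 3j(l;000)=0 ⇒ I=0

0.000000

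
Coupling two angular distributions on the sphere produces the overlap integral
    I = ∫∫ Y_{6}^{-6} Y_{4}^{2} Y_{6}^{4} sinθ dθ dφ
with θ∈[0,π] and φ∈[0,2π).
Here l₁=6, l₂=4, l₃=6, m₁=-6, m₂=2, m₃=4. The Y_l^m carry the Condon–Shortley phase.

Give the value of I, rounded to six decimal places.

0.174397

m-sum 0 ✓  L=16 even ✓  2≤6≤10 ✓
Π(2lᵢ+1) = 13×9×13 = 1521
triangle coeff Δ(6,4,6) = 1/15315300
Σ_t [0,4]: t=0:+1/829440 t=1:−1/25920 t=2:+1/9216 t=3:−1/25920 t=4:+1/829440 = 7/207360
(3j)²=28/2431 [(6 4 6; 0 0 0)], sign=+1
Σ_t [4,4]: t=4:+1/3870720 = 1/3870720
(3j)²=135/6188 [(6 4 6; -6 2 4)], sign=+1
⇒ 4πI² = 1215/3179
I = (+1)√(1215/3179/(4π)) = 0.17439657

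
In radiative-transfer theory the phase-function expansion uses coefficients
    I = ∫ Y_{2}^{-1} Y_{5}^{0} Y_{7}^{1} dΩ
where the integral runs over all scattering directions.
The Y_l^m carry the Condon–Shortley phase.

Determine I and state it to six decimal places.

Checks pass: Σm=0; 14 even; l₃=7∈[3,7].
(2·2+1)(2·5+1)(2·7+1) = 825
Δ: 0! 4! 10! / 15! → 1/15015
sum: t=0:+1/57600 = 1/57600
3j²(2 5 7; 0 0 0) = Δ·Π!·Σ² = 21/715  (sign -1)
sum: t=0:+1/86400 = 1/86400
3j²(2 5 7; -1 0 1) = Δ·Π!·Σ² = 16/715  (sign +1)
combine: 4πI² = 825·21/715·16/715 = 1008/1859
take √, sign -1: I = -0.20772350

-0.207724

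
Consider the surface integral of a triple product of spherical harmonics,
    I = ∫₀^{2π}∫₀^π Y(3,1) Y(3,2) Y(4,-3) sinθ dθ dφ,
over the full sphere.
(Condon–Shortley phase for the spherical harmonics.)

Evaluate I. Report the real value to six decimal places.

Rules hold: Σm=0, L=10 even, 0≤4≤6.
N = 7·7·9 = 441
Δ = 2!·4!·4!/11! = 1/34650
Racah Σ t=0..2: t=0:+1/72 t=1:−1/16 t=2:+1/72 = -5/144
⇒ 3j(3 3 4; 0 0 0)² = 2/77, sgn -1
Racah Σ t=1..2: t=1:−1/144 t=2:+1/288 = -1/288
⇒ 3j(3 3 4; 1 2 -3)² = 1/99, sgn +1
4πI² = N·(3j₀)²·(3jₘ)² = 14/121
I = -1·√(0.115702/4π) = -0.09595473

-0.095955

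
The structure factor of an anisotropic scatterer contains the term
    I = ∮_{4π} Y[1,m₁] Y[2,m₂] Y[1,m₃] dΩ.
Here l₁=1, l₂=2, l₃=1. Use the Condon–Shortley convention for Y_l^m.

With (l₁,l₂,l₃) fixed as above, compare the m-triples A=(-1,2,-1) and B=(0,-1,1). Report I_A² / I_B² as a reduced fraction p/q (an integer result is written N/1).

2/1

Same 1,2,1: normalisation and zero-m 3j drop out of the ratio.
A: Δ: 2! 0! 2! / 5! → 1/30; sum: t=2:+1/4 = 1/4; 3j²(1 2 1; -1 2 -1) = Δ·Π!·Σ² = 1/5  (sign +1)
B: Δ: 2! 0! 2! / 5! → 1/30; sum: t=1:−1/2 = -1/2; 3j²(1 2 1; 0 -1 1) = Δ·Π!·Σ² = 1/10  (sign -1)
I_A²/I_B² = (1/5)/(1/10) = 2/1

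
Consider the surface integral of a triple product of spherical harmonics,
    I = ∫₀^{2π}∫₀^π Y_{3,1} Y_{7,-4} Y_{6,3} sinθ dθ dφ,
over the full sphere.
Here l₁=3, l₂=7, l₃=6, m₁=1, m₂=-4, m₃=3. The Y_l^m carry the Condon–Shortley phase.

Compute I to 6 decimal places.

0.140186

Checks pass: Σm=0; 16 even; l₃=6∈[4,10].
(2·3+1)(2·7+1)(2·6+1) = 1365
Δ: 4! 2! 10! / 17! → 1/2042040
sum: t=1:−1/207360 t=2:+1/57600 t=3:−1/207360 = 1/129600
3j²(3 7 6; 0 0 0) = Δ·Π!·Σ² = 168/12155  (sign +1)
sum: t=0:+1/1451520 t=1:−1/483840 t=2:+1/2903040 = -1/967680
3j²(3 7 6; 1 -4 3) = Δ·Π!·Σ² = 81/6188  (sign +1)
combine: 4πI² = 1365·168/12155·81/6188 = 10206/41327
take √, sign +1: I = 0.14018641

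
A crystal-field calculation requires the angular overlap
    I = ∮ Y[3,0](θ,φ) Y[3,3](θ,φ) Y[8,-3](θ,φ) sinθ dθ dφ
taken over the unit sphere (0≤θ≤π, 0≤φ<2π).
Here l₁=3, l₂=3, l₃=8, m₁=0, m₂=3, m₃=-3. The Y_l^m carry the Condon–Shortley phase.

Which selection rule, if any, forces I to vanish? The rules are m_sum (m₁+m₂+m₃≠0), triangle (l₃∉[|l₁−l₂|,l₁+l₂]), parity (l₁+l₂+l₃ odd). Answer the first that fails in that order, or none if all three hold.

triangle

Σmᵢ = 0  ✓
l₃∈[|l₁−l₂|,l₁+l₂]=[0,6], have l₃=8  ✗
Σlᵢ = 14 ⇒ even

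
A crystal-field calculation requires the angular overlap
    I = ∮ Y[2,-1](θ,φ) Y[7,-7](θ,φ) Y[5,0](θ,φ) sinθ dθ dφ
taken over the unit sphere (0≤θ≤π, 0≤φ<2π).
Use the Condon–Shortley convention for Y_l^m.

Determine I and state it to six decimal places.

0.000000

Σmᵢ = -8 ≠ 0, so the φ-integral vanishes; I = 0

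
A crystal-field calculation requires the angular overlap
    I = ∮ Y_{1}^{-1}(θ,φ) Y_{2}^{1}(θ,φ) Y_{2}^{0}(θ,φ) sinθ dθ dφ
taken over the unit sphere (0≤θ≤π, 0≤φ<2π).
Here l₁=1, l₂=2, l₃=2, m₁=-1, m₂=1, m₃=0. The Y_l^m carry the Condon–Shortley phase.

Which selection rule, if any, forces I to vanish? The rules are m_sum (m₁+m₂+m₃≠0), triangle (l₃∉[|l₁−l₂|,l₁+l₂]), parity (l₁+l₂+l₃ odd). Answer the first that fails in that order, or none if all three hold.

azimuthal sum: -1 + 1 + 0 = 0  ✓
1 ≤ 2 ≤ 3 (triangle on l)  ✓
L = 1 + 2 + 2 = 5 (odd)  ✗

parity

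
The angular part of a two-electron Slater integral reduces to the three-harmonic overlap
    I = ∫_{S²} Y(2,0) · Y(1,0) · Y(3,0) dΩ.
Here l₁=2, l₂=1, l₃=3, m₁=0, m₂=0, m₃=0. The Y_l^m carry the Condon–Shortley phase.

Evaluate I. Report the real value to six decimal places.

0.247767

m-sum 0 ✓  L=6 even ✓  1≤3≤3 ✓
Π(2lᵢ+1) = 5×3×7 = 105
triangle coeff Δ(2,1,3) = 1/105
Σ_t [0,0]: t=0:+1/4 = 1/4
(3j)²=3/35 [(2 1 3; 0 0 0)], sign=-1
(m-triple is (0,0,0) — same symbol as above.)
⇒ 4πI² = 27/35
I = (+1)√(27/35/(4π)) = 0.24776670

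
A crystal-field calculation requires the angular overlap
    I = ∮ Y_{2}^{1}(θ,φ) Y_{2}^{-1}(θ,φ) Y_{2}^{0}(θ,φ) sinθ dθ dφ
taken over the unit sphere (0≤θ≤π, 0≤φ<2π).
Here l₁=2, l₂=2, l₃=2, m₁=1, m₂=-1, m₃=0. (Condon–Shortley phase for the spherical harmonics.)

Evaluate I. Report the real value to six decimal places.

m-sum 0 ✓  L=6 even ✓  0≤2≤4 ✓
Π(2lᵢ+1) = 5×5×5 = 125
triangle coeff Δ(2,2,2) = 1/630
Σ_t [0,2]: t=0:+1/8 t=1:−1/1 t=2:+1/8 = -3/4
(3j)²=2/35 [(2 2 2; 0 0 0)], sign=-1
Σ_t [0,1]: t=0:+1/2 t=1:−1/4 = 1/4
(3j)²=1/70 [(2 2 2; 1 -1 0)], sign=+1
⇒ 4πI² = 5/49
I = (-1)√(5/49/(4π)) = -0.09011188

-0.090112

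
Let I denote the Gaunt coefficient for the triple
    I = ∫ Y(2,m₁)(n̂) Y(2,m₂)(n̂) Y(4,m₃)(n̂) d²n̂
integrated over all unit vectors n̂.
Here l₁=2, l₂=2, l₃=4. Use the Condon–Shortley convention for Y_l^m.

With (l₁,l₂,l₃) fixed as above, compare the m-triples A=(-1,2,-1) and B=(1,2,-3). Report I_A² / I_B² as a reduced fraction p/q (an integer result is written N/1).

Shared (l₁,l₂,l₃)=(2,2,4): N and (l;000)² cancel in I_A²/I_B².
A: Δ = 0!·4!·4!/9! = 1/630; Racah Σ t=0..0: t=0:+1/144 = 1/144; ⇒ 3j(2 2 4; -1 2 -1)² = 1/126, sgn -1
B: Δ = 0!·4!·4!/9! = 1/630; Racah Σ t=0..0: t=0:+1/144 = 1/144; ⇒ 3j(2 2 4; 1 2 -3)² = 1/18, sgn -1
I_A²/I_B² = (1/126)/(1/18) = 1/7

1/7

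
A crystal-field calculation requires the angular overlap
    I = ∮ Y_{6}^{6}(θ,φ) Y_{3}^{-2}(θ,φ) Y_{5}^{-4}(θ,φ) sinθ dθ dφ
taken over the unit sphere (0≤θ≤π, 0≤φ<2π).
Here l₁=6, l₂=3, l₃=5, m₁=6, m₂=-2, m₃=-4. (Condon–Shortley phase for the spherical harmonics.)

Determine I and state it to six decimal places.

Checks pass: Σm=0; 14 even; l₃=5∈[3,9].
(2·6+1)(2·3+1)(2·5+1) = 1001
Δ: 4! 8! 2! / 15! → 1/675675
sum: t=1:−1/8640 t=2:+1/2304 t=3:−1/8640 = 7/34560
3j²(6 3 5; 0 0 0) = Δ·Π!·Σ² = 7/429  (sign -1)
sum: t=0:+1/967680 = 1/967680
3j²(6 3 5; 6 -2 -4) = Δ·Π!·Σ² = 3/91  (sign -1)
combine: 4πI² = 1001·7/429·3/91 = 7/13
take √, sign +1: I = 0.20700098

0.207001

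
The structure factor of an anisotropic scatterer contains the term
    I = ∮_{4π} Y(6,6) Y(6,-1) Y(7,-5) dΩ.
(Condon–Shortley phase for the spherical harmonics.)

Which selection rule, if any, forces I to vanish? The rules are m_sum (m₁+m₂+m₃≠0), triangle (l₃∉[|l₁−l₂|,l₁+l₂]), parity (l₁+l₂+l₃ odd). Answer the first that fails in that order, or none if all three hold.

parity

m₁+m₂+m₃ = 6 − 1 − 5 = 0  ✓
triangle: |6−6|=0 ≤ l₃=7 ≤ 6+6=12  ✓
parity: l₁+l₂+l₃ = 19 is odd  ✗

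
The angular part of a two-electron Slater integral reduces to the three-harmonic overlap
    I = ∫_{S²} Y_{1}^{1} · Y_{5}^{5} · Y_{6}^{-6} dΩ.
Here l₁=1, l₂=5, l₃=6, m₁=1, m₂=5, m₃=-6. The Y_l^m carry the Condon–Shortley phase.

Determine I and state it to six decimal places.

0.331940

Rules hold: Σm=0, L=12 even, 4≤6≤6.
N = 3·11·13 = 429
Δ = 0!·2!·10!/13! = 1/858
Racah Σ t=0..0: t=0:+1/14400 = 1/14400
⇒ 3j(1 5 6; 0 0 0)² = 6/143, sgn +1
Racah Σ t=0..0: t=0:+1/7257600 = 1/7257600
⇒ 3j(1 5 6; 1 5 -6)² = 1/13, sgn +1
4πI² = N·(3j₀)²·(3jₘ)² = 18/13
I = +1·√(1.38462/4π) = 0.33194004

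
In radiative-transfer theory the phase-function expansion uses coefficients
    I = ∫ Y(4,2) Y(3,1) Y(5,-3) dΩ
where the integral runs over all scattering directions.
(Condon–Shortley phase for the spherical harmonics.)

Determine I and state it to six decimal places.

-0.144236

Rules hold: Σm=0, L=12 even, 1≤5≤7.
N = 9·7·11 = 693
Δ = 2!·6!·4!/13! = 1/180180
Racah Σ t=0..2: t=0:+1/576 t=1:−1/144 t=2:+1/576 = -1/288
⇒ 3j(4 3 5; 0 0 0)² = 20/1001, sgn +1
Racah Σ t=0..2: t=0:+1/2304 t=1:−1/720 t=2:+1/5760 = -1/1280
⇒ 3j(4 3 5; 2 1 -3)² = 27/1430, sgn -1
4πI² = N·(3j₀)²·(3jₘ)² = 486/1859
I = -1·√(0.261431/4π) = -0.14423595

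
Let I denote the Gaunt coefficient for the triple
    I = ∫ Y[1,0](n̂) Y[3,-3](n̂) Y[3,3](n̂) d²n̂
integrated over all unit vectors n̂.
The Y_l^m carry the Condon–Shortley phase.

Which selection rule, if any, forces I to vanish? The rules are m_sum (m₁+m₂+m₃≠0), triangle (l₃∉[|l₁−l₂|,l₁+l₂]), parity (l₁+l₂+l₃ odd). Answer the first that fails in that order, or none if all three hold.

parity

m₁+m₂+m₃ = 0 − 3 + 3 = 0  ✓
triangle: |1−3|=2 ≤ l₃=3 ≤ 1+3=4  ✓
parity: l₁+l₂+l₃ = 7 is odd  ✗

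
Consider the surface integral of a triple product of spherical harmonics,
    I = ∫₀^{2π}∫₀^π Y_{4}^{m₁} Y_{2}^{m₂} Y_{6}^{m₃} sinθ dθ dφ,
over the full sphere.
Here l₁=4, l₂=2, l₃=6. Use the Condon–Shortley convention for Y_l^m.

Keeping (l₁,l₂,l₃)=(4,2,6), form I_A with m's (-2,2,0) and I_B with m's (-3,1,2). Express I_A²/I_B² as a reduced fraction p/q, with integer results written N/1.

Shared (l₁,l₂,l₃)=(4,2,6): N and (l;000)² cancel in I_A²/I_B².
A: Δ = 0!·8!·4!/13! = 1/6435; Racah Σ t=0..0: t=0:+1/34560 = 1/34560; ⇒ 3j(4 2 6; -2 2 0)² = 1/429, sgn +1
B: Δ = 0!·8!·4!/13! = 1/6435; Racah Σ t=0..0: t=0:+1/30240 = 1/30240; ⇒ 3j(4 2 6; -3 1 2)² = 32/6435, sgn +1
I_A²/I_B² = (1/429)/(32/6435) = 15/32

15/32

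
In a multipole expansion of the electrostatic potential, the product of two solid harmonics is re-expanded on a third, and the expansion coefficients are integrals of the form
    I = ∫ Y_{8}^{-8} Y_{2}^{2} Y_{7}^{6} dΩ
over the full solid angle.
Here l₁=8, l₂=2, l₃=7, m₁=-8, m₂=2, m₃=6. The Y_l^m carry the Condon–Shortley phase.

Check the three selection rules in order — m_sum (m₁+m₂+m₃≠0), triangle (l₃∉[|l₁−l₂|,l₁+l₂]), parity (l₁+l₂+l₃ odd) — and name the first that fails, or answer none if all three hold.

Σmᵢ = 0  ✓
l₃∈[|l₁−l₂|,l₁+l₂]=[6,10], have l₃=7  ✓
Σlᵢ = 17 ⇒ odd  ✗

parity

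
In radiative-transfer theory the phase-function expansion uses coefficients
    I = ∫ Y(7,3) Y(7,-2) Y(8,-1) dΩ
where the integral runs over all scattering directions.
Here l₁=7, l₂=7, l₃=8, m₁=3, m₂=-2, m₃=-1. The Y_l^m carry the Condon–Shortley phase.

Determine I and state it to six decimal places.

Checks pass: Σm=0; 22 even; l₃=8∈[0,14].
(2·7+1)(2·7+1)(2·8+1) = 3825
Δ: 6! 8! 8! / 23! → 1/22086194130
sum: t=0:+1/18289152000 t=1:−1/248832000 t=2:+1/24883200 t=3:−1/11943936 t=4:+1/24883200 t=5:−1/248832000 t=6:+1/18289152000 = -11/975421440
3j²(7 7 8; 0 0 0) = Δ·Π!·Σ² = 1750/289731  (sign -1)
sum: t=0:+1/298598400 t=1:−1/49766400 t=2:+1/49766400 t=3:−1/261273600 t=4:+1/9754214400 = -11/29262643200
3j²(7 7 8; 3 -2 -1) = Δ·Π!·Σ² = 30/676039  (sign +1)
combine: 4πI² = 3825·1750/289731·30/676039 = 562500/548653937
take √, sign -1: I = -0.00903248

-0.009032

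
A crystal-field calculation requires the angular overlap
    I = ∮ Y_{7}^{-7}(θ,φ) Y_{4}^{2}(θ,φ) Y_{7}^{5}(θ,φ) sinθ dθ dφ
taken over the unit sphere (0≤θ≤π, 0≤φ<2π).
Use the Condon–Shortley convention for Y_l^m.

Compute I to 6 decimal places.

Rules hold: Σm=0, L=18 even, 3≤7≤11.
N = 15·9·15 = 2025
Δ = 4!·10!·4!/19! = 1/58198140
Racah Σ t=0..4: t=0:+1/17418240 t=1:−1/622080 t=2:+1/230400 t=3:−1/622080 t=4:+1/17418240 = 1/806400
⇒ 3j(7 4 7; 0 0 0)² = 2268/230945, sgn -1
Racah Σ t=4..4: t=4:+1/348364800 = 1/348364800
⇒ 3j(7 4 7; -7 2 5)² = 11/646, sgn +1
4πI² = N·(3j₀)²·(3jₘ)² = 459270/1356277
I = -1·√(0.338626/4π) = -0.16415530

-0.164155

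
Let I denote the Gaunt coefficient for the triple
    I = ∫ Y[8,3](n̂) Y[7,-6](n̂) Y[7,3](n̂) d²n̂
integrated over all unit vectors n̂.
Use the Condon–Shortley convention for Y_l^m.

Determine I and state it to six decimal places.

0.088990

Checks pass: Σm=0; 22 even; l₃=7∈[1,15].
(2·8+1)(2·7+1)(2·7+1) = 3825
Δ: 8! 8! 6! / 23! → 1/22086194130
sum: t=1:−1/18289152000 t=2:+1/248832000 t=3:−1/24883200 t=4:+1/11943936 t=5:−1/24883200 t=6:+1/248832000 t=7:−1/18289152000 = 11/975421440
3j²(8 7 7; 0 0 0) = Δ·Π!·Σ² = 1750/289731  (sign -1)
sum: t=0:+1/3483648000 t=1:−1/2090188800 = -1/5225472000
3j²(8 7 7; 3 -6 3) = Δ·Π!·Σ² = 32/7429  (sign -1)
combine: 4πI² = 3825·1750/289731·32/7429 = 4200000/42204149
take √, sign +1: I = 0.08899019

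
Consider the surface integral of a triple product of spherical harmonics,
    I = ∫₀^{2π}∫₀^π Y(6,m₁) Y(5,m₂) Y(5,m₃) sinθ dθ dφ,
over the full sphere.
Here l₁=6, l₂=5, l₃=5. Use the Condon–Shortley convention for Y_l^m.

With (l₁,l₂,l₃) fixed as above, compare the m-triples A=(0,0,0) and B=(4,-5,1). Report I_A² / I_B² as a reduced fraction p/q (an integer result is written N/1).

l's match ⇒ only the (l;m) 3-j factors differ between A and B.
A: triangle coeff Δ(6,5,5) = 1/28588560; Σ_t [1,5]: t=1:−1/345600 t=2:+1/13824 t=3:−1/5184 t=4:+1/13824 t=5:−1/345600 = -7/129600; (3j)²=80/7293 [(6 5 5; 0 0 0)], sign=+1
B: triangle coeff Δ(6,5,5) = 1/28588560; Σ_t [0,0]: t=0:+1/829440 = 1/829440; (3j)²=225/9724 [(6 5 5; 4 -5 1)], sign=+1
I_A²/I_B² = (80/7293)/(225/9724) = 64/135

64/135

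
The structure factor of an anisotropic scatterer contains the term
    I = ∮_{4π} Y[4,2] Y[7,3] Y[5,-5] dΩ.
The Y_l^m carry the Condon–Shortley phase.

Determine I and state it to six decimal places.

0.086594

Checks pass: Σm=0; 16 even; l₃=5∈[3,11].
(2·4+1)(2·7+1)(2·5+1) = 1485
Δ: 6! 2! 8! / 17! → 1/6126120
sum: t=2:+1/69120 t=3:−1/20736 t=4:+1/69120 = -1/51840
3j²(4 7 5; 0 0 0) = Δ·Π!·Σ² = 280/21879  (sign +1)
sum: t=2:+1/3870720 = 1/3870720
3j²(4 7 5; 2 3 -5) = Δ·Π!·Σ² = 675/136136  (sign +1)
combine: 4πI² = 1485·280/21879·675/136136 = 50625/537251
take √, sign +1: I = 0.08659423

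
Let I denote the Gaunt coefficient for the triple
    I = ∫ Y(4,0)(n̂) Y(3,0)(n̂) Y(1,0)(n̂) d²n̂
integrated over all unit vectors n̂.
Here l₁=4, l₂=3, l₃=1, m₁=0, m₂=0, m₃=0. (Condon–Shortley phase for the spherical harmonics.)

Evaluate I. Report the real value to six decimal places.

0.246233

Checks pass: Σm=0; 8 even; l₃=1∈[1,7].
(2·4+1)(2·3+1)(2·1+1) = 189
Δ: 6! 2! 0! / 9! → 1/252
sum: t=3:−1/36 = -1/36
3j²(4 3 1; 0 0 0) = Δ·Π!·Σ² = 4/63  (sign +1)
(m-triple is (0,0,0) — same symbol as above.)
combine: 4πI² = 189·4/63·4/63 = 16/21
take √, sign +1: I = 0.24623252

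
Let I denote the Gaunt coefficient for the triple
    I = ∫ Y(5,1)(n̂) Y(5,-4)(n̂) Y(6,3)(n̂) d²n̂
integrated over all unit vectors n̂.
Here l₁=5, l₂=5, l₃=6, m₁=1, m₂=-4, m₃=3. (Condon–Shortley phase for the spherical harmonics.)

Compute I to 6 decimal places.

m-sum 0 ✓  L=16 even ✓  0≤6≤10 ✓
Π(2lᵢ+1) = 11×11×13 = 1573
triangle coeff Δ(5,5,6) = 1/28588560
Σ_t [0,4]: t=0:+1/345600 t=1:−1/13824 t=2:+1/5184 t=3:−1/13824 t=4:+1/345600 = 7/129600
(3j)²=80/7293 [(5 5 6; 0 0 0)], sign=+1
Σ_t [0,1]: t=0:+1/138240 t=1:−1/155520 = 1/1244160
(3j)²=3/9724 [(5 5 6; 1 -4 3)], sign=-1
⇒ 4πI² = 20/3757
I = (-1)√(20/3757/(4π)) = -0.02058209

-0.020582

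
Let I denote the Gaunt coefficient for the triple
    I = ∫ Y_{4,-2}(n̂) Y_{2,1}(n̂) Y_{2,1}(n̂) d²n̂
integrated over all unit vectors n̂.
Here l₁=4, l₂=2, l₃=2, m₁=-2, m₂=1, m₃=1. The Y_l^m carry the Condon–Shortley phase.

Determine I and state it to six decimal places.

0.254875

m-sum 0 ✓  L=8 even ✓  2≤2≤6 ✓
Π(2lᵢ+1) = 9×5×5 = 225
triangle coeff Δ(4,2,2) = 1/630
Σ_t [2,2]: t=2:+1/16 = 1/16
(3j)²=2/35 [(4 2 2; 0 0 0)], sign=+1
Σ_t [3,3]: t=3:−1/36 = -1/36
(3j)²=4/63 [(4 2 2; -2 1 1)], sign=+1
⇒ 4πI² = 40/49
I = (+1)√(40/49/(4π)) = 0.25487487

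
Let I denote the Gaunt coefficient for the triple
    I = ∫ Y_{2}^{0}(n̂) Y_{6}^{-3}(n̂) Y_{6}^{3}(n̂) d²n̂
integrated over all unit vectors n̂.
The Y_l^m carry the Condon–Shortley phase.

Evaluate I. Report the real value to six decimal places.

Checks pass: Σm=0; 14 even; l₃=6∈[4,8].
(2·2+1)(2·6+1)(2·6+1) = 845
Δ: 2! 2! 10! / 15! → 1/90090
sum: t=0:+1/69120 t=1:−1/14400 t=2:+1/69120 = -7/172800
3j²(2 6 6; 0 0 0) = Δ·Π!·Σ² = 14/715  (sign -1)
sum: t=0:+1/120960 t=1:−1/80640 t=2:+1/1451520 = -1/290304
3j²(2 6 6; 0 -3 3) = Δ·Π!·Σ² = 5/2002  (sign +1)
combine: 4πI² = 845·14/715·5/2002 = 5/121
take √, sign -1: I = -0.05734392

-0.057344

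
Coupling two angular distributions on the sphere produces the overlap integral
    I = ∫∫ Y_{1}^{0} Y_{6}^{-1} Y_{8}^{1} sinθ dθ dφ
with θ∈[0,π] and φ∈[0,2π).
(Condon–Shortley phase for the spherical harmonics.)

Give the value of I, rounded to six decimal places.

|1−6|≤8≤1+6 violated ⇒ I = 0

0.000000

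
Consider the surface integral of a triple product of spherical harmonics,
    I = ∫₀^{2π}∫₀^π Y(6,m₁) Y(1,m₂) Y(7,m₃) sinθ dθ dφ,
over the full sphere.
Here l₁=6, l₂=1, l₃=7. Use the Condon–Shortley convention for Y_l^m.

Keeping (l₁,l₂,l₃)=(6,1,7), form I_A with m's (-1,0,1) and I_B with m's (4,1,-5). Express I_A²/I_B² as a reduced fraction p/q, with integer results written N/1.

8/11

l's match ⇒ only the (l;m) 3-j factors differ between A and B.
A: triangle coeff Δ(6,1,7) = 1/1365; Σ_t [0,0]: t=0:+1/604800 = 1/604800; (3j)²=16/455 [(6 1 7; -1 0 1)], sign=+1
B: triangle coeff Δ(6,1,7) = 1/1365; Σ_t [0,0]: t=0:+1/14515200 = 1/14515200; (3j)²=22/455 [(6 1 7; 4 1 -5)], sign=+1
I_A²/I_B² = (16/455)/(22/455) = 8/11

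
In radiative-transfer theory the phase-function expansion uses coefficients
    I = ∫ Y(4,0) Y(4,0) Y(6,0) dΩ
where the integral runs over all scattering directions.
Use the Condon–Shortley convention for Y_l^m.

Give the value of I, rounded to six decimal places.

Checks pass: Σm=0; 14 even; l₃=6∈[0,8].
(2·4+1)(2·4+1)(2·6+1) = 1053
Δ: 2! 6! 6! / 15! → 1/1261260
sum: t=0:+1/4608 t=1:−1/1296 t=2:+1/4608 = -7/20736
3j²(4 4 6; 0 0 0) = Δ·Π!·Σ² = 20/1287  (sign -1)
(m-triple is (0,0,0) — same symbol as above.)
combine: 4πI² = 1053·20/1287·20/1287 = 400/1573
take √, sign +1: I = 0.14225276

0.142253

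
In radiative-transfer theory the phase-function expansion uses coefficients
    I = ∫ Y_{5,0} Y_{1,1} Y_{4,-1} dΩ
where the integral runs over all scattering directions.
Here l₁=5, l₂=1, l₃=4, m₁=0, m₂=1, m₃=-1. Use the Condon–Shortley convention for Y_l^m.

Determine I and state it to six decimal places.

0.155288

Rules hold: Σm=0, L=10 even, 4≤4≤6.
N = 11·3·9 = 297
Δ = 2!·8!·0!/11! = 1/495
Racah Σ t=1..1: t=1:−1/576 = -1/576
⇒ 3j(5 1 4; 0 0 0)² = 5/99, sgn -1
Racah Σ t=2..2: t=2:+1/1440 = 1/1440
⇒ 3j(5 1 4; 0 1 -1)² = 2/99, sgn -1
4πI² = N·(3j₀)²·(3jₘ)² = 10/33
I = +1·√(0.30303/4π) = 0.15528807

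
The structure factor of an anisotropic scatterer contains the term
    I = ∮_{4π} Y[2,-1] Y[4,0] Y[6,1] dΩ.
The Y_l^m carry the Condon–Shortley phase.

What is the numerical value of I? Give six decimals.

-0.210395

m-sum 0 ✓  L=12 even ✓  2≤6≤6 ✓
Π(2lᵢ+1) = 5×9×13 = 585
triangle coeff Δ(2,4,6) = 1/6435
Σ_t [0,0]: t=0:+1/2304 = 1/2304
(3j)²=5/143 [(2 4 6; 0 0 0)], sign=+1
Σ_t [0,0]: t=0:+1/3456 = 1/3456
(3j)²=35/1287 [(2 4 6; -1 0 1)], sign=-1
⇒ 4πI² = 875/1573
I = (-1)√(875/1573/(4π)) = -0.21039467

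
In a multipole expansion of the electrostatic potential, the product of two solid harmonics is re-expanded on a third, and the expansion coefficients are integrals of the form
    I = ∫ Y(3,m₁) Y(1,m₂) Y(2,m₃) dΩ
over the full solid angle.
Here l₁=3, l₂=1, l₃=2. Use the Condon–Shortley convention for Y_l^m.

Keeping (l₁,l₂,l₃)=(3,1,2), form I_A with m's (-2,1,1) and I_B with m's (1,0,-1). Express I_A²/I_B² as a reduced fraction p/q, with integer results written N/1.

5/4

Same 3,1,2: normalisation and zero-m 3j drop out of the ratio.
A: Δ: 2! 4! 0! / 7! → 1/105; sum: t=2:+1/12 = 1/12; 3j²(3 1 2; -2 1 1) = Δ·Π!·Σ² = 2/21  (sign -1)
B: Δ: 2! 4! 0! / 7! → 1/105; sum: t=1:−1/6 = -1/6; 3j²(3 1 2; 1 0 -1) = Δ·Π!·Σ² = 8/105  (sign +1)
I_A²/I_B² = (2/21)/(8/105) = 5/4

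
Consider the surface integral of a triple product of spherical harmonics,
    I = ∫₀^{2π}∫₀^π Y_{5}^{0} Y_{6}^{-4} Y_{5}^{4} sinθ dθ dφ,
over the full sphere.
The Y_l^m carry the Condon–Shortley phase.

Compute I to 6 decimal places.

-0.082328

Checks pass: Σm=0; 16 even; l₃=5∈[1,11].
(2·5+1)(2·6+1)(2·5+1) = 1573
Δ: 6! 4! 6! / 17! → 1/28588560
sum: t=1:−1/345600 t=2:+1/13824 t=3:−1/5184 t=4:+1/13824 t=5:−1/345600 = -7/129600
3j²(5 6 5; 0 0 0) = Δ·Π!·Σ² = 80/7293  (sign +1)
sum: t=1:−1/345600 t=2:+1/207360 = 1/518400
3j²(5 6 5; 0 -4 4) = Δ·Π!·Σ² = 12/2431  (sign -1)
combine: 4πI² = 1573·80/7293·12/2431 = 320/3757
take √, sign -1: I = -0.08232836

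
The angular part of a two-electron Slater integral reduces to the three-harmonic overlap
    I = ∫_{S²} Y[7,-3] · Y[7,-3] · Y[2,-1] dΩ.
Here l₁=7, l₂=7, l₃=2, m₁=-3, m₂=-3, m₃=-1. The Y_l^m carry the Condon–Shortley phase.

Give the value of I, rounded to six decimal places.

-3 − 3 − 1 = -7 ≠ 0: azimuthal integral kills it; I = 0

0.000000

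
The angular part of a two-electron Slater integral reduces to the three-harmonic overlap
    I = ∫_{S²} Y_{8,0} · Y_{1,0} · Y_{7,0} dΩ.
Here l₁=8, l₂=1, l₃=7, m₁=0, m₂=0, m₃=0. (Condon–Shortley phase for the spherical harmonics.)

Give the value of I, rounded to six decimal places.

Rules hold: Σm=0, L=16 even, 7≤7≤9.
N = 17·3·15 = 765
Δ = 2!·14!·0!/17! = 1/2040
Racah Σ t=1..1: t=1:−1/25401600 = -1/25401600
⇒ 3j(8 1 7; 0 0 0)² = 8/255, sgn +1
(m-triple is (0,0,0) — same symbol as above.)
4πI² = N·(3j₀)²·(3jₘ)² = 64/85
I = +1·√(0.752941/4π) = 0.24477981

0.244780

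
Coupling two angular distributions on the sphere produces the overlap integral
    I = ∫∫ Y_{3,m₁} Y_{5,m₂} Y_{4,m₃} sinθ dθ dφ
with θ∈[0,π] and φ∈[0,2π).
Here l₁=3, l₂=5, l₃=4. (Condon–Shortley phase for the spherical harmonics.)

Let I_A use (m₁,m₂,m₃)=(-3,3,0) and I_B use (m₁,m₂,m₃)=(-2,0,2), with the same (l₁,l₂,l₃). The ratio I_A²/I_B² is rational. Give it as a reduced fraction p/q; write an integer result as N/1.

21/16

Shared (l₁,l₂,l₃)=(3,5,4): N and (l;000)² cancel in I_A²/I_B².
A: Δ = 4!·2!·6!/13! = 1/180180; Racah Σ t=4..4: t=4:+1/2304 = 1/2304; ⇒ 3j(3 5 4; -3 3 0)² = 5/143, sgn +1
B: Δ = 4!·2!·6!/13! = 1/180180; Racah Σ t=3..4: t=3:−1/576 t=4:+1/2880 = -1/720; ⇒ 3j(3 5 4; -2 0 2)² = 80/3003, sgn -1
I_A²/I_B² = (5/143)/(80/3003) = 21/16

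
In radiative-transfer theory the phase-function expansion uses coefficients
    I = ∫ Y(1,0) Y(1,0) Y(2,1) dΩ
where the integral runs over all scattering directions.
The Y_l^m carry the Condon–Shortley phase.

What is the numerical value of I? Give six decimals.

0.000000

m-sum = 0 + 0 + 1 = 1 ≠ 0 ⇒ I = 0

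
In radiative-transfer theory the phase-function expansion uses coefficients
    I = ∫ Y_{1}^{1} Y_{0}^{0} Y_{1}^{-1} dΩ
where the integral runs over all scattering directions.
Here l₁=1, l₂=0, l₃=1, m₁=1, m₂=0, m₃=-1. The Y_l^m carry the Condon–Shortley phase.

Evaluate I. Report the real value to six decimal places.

-0.282095

Rules hold: Σm=0, L=2 even, 1≤1≤1.
N = 3·1·3 = 9
Δ = 0!·2!·0!/3! = 1/3
Racah Σ t=0..0: t=0:+1/1 = 1/1
⇒ 3j(1 0 1; 0 0 0)² = 1/3, sgn -1
Racah Σ t=0..0: t=0:+1/2 = 1/2
⇒ 3j(1 0 1; 1 0 -1)² = 1/3, sgn +1
4πI² = N·(3j₀)²·(3jₘ)² = 1/1
I = -1·√(1/4π) = -0.28209479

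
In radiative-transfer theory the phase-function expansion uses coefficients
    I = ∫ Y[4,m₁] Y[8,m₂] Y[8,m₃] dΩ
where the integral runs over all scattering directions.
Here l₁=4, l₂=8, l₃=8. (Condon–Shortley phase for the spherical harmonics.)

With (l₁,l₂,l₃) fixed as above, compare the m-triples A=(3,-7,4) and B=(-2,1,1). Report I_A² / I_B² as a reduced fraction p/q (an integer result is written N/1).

Shared (l₁,l₂,l₃)=(4,8,8): N and (l;000)² cancel in I_A²/I_B².
A: Δ = 4!·4!·12!/21! = 1/185175900; Racah Σ t=0..1: t=0:+1/5748019200 t=1:−1/68976230400 = 1/6270566400; ⇒ 3j(4 8 8; 3 -7 4)² = 121/11628, sgn +1
B: Δ = 4!·4!·12!/21! = 1/185175900; Racah Σ t=2..4: t=2:+1/58060800 t=3:−1/18662400 t=4:+1/58060800 = -1/52254720; ⇒ 3j(4 8 8; -2 1 1)² = 40/4199, sgn +1
I_A²/I_B² = (121/11628)/(40/4199) = 1573/1440

1573/1440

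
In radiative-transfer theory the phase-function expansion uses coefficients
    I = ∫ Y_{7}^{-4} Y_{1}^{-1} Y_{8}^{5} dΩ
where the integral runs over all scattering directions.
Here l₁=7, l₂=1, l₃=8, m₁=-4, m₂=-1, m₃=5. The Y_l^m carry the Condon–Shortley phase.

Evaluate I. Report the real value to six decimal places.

m-sum 0 ✓  L=16 even ✓  6≤8≤8 ✓
Π(2lᵢ+1) = 15×3×17 = 765
triangle coeff Δ(7,1,8) = 1/2040
Σ_t [0,0]: t=0:+1/25401600 = 1/25401600
(3j)²=8/255 [(7 1 8; 0 0 0)], sign=+1
Σ_t [0,0]: t=0:+1/479001600 = 1/479001600
(3j)²=13/340 [(7 1 8; -4 -1 5)], sign=-1
⇒ 4πI² = 78/85
I = (-1)√(78/85/(4π)) = -0.27022959

-0.270230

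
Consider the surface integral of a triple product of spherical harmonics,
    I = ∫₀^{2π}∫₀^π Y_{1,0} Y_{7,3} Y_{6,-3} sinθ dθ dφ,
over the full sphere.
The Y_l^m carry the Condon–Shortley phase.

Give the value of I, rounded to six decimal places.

Rules hold: Σm=0, L=14 even, 6≤6≤8.
N = 3·15·13 = 585
Δ = 2!·0!·12!/15! = 1/1365
Racah Σ t=1..1: t=1:−1/518400 = -1/518400
⇒ 3j(1 7 6; 0 0 0)² = 7/195, sgn -1
Racah Σ t=1..1: t=1:−1/2177280 = -1/2177280
⇒ 3j(1 7 6; 0 3 -3)² = 8/273, sgn +1
4πI² = N·(3j₀)²·(3jₘ)² = 8/13
I = -1·√(0.615385/4π) = -0.22129336

-0.221293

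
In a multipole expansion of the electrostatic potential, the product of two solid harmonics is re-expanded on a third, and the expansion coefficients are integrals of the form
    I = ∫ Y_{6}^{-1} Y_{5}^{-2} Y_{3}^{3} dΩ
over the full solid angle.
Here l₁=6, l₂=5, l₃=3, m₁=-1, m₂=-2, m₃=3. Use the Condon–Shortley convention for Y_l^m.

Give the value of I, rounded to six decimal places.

0.145631

Checks pass: Σm=0; 14 even; l₃=3∈[1,11].
(2·6+1)(2·5+1)(2·3+1) = 1001
Δ: 8! 4! 2! / 15! → 1/675675
sum: t=3:−1/8640 t=4:+1/2304 t=5:−1/8640 = 7/34560
3j²(6 5 3; 0 0 0) = Δ·Π!·Σ² = 7/429  (sign -1)
sum: t=3:−1/34560 = -1/34560
3j²(6 5 3; -1 -2 3) = Δ·Π!·Σ² = 7/429  (sign -1)
combine: 4πI² = 1001·7/429·7/429 = 343/1287
take √, sign +1: I = 0.14563067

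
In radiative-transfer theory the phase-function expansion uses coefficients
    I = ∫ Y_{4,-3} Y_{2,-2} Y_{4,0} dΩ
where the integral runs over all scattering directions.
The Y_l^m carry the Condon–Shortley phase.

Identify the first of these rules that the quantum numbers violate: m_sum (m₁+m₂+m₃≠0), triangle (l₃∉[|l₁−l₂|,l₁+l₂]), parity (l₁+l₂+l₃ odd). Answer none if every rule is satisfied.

azimuthal sum: -3 − 2 + 0 = -5  ✗
2 ≤ 4 ≤ 6 (triangle on l)
L = 4 + 2 + 4 = 10 (even)

m_sum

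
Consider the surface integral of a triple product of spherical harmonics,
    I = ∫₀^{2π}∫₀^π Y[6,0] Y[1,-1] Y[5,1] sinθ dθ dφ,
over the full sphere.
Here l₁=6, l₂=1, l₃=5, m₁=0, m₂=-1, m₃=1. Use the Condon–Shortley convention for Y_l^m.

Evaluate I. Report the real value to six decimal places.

0.158246

m-sum 0 ✓  L=12 even ✓  5≤5≤7 ✓
Π(2lᵢ+1) = 13×3×11 = 429
triangle coeff Δ(6,1,5) = 1/858
Σ_t [1,1]: t=1:−1/14400 = -1/14400
(3j)²=6/143 [(6 1 5; 0 0 0)], sign=+1
Σ_t [0,0]: t=0:+1/34560 = 1/34560
(3j)²=5/286 [(6 1 5; 0 -1 1)], sign=+1
⇒ 4πI² = 45/143
I = (+1)√(45/143/(4π)) = 0.15824621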